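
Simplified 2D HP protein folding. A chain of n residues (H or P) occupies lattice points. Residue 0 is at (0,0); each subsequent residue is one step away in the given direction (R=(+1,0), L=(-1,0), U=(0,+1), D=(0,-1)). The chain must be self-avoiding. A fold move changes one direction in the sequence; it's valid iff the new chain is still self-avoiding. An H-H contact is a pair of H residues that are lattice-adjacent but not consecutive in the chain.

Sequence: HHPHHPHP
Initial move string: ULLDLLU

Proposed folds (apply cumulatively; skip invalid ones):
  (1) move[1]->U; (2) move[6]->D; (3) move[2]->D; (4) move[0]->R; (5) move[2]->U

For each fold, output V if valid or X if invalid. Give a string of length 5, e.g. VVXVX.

Answer: VVXXX

Derivation:
Initial: ULLDLLU -> [(0, 0), (0, 1), (-1, 1), (-2, 1), (-2, 0), (-3, 0), (-4, 0), (-4, 1)]
Fold 1: move[1]->U => UULDLLU VALID
Fold 2: move[6]->D => UULDLLD VALID
Fold 3: move[2]->D => UUDDLLD INVALID (collision), skipped
Fold 4: move[0]->R => RULDLLD INVALID (collision), skipped
Fold 5: move[2]->U => UUUDLLD INVALID (collision), skipped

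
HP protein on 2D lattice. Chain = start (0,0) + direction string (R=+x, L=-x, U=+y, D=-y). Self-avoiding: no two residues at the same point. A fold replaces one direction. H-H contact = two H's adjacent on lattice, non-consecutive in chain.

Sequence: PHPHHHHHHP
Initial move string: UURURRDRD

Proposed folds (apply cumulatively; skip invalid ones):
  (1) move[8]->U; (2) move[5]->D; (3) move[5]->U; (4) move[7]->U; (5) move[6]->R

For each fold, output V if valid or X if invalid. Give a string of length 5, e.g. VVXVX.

Answer: VVXXV

Derivation:
Initial: UURURRDRD -> [(0, 0), (0, 1), (0, 2), (1, 2), (1, 3), (2, 3), (3, 3), (3, 2), (4, 2), (4, 1)]
Fold 1: move[8]->U => UURURRDRU VALID
Fold 2: move[5]->D => UURURDDRU VALID
Fold 3: move[5]->U => UURURUDRU INVALID (collision), skipped
Fold 4: move[7]->U => UURURDDUU INVALID (collision), skipped
Fold 5: move[6]->R => UURURDRRU VALID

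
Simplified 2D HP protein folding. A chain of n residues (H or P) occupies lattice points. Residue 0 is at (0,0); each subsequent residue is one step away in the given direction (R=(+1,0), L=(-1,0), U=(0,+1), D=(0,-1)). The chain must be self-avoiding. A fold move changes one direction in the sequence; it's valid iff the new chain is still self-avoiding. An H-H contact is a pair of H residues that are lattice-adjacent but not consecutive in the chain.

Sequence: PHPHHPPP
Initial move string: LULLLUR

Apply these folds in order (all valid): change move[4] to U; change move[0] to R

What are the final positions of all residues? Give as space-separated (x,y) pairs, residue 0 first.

Initial moves: LULLLUR
Fold: move[4]->U => LULLUUR (positions: [(0, 0), (-1, 0), (-1, 1), (-2, 1), (-3, 1), (-3, 2), (-3, 3), (-2, 3)])
Fold: move[0]->R => RULLUUR (positions: [(0, 0), (1, 0), (1, 1), (0, 1), (-1, 1), (-1, 2), (-1, 3), (0, 3)])

Answer: (0,0) (1,0) (1,1) (0,1) (-1,1) (-1,2) (-1,3) (0,3)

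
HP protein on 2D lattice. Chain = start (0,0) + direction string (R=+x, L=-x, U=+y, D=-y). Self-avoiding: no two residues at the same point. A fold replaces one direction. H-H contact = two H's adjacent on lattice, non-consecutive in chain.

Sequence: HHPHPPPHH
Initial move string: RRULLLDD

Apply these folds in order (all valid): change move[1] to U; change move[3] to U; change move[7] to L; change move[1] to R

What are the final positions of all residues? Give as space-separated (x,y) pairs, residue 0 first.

Answer: (0,0) (1,0) (2,0) (2,1) (2,2) (1,2) (0,2) (0,1) (-1,1)

Derivation:
Initial moves: RRULLLDD
Fold: move[1]->U => RUULLLDD (positions: [(0, 0), (1, 0), (1, 1), (1, 2), (0, 2), (-1, 2), (-2, 2), (-2, 1), (-2, 0)])
Fold: move[3]->U => RUUULLDD (positions: [(0, 0), (1, 0), (1, 1), (1, 2), (1, 3), (0, 3), (-1, 3), (-1, 2), (-1, 1)])
Fold: move[7]->L => RUUULLDL (positions: [(0, 0), (1, 0), (1, 1), (1, 2), (1, 3), (0, 3), (-1, 3), (-1, 2), (-2, 2)])
Fold: move[1]->R => RRUULLDL (positions: [(0, 0), (1, 0), (2, 0), (2, 1), (2, 2), (1, 2), (0, 2), (0, 1), (-1, 1)])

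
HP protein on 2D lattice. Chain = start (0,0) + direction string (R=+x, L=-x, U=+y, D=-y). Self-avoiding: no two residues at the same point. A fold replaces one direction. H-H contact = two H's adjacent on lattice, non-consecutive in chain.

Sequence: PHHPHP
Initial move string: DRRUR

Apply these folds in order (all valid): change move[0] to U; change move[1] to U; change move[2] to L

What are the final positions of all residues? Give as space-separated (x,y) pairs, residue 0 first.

Answer: (0,0) (0,1) (0,2) (-1,2) (-1,3) (0,3)

Derivation:
Initial moves: DRRUR
Fold: move[0]->U => URRUR (positions: [(0, 0), (0, 1), (1, 1), (2, 1), (2, 2), (3, 2)])
Fold: move[1]->U => UURUR (positions: [(0, 0), (0, 1), (0, 2), (1, 2), (1, 3), (2, 3)])
Fold: move[2]->L => UULUR (positions: [(0, 0), (0, 1), (0, 2), (-1, 2), (-1, 3), (0, 3)])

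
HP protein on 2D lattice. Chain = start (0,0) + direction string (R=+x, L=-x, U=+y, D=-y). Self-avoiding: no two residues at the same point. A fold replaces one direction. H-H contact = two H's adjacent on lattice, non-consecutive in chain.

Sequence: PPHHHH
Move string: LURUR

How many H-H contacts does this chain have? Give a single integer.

Answer: 0

Derivation:
Positions: [(0, 0), (-1, 0), (-1, 1), (0, 1), (0, 2), (1, 2)]
No H-H contacts found.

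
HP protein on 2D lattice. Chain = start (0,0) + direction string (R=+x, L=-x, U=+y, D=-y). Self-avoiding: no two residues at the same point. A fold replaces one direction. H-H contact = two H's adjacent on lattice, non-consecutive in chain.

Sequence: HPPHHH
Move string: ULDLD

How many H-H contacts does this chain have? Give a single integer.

Positions: [(0, 0), (0, 1), (-1, 1), (-1, 0), (-2, 0), (-2, -1)]
H-H contact: residue 0 @(0,0) - residue 3 @(-1, 0)

Answer: 1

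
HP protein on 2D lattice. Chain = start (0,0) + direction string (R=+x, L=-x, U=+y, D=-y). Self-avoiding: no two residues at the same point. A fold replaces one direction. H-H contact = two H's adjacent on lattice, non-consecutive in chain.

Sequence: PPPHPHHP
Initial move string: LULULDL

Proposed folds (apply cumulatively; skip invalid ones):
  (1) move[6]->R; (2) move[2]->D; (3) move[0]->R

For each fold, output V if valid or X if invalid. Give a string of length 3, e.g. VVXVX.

Answer: XXV

Derivation:
Initial: LULULDL -> [(0, 0), (-1, 0), (-1, 1), (-2, 1), (-2, 2), (-3, 2), (-3, 1), (-4, 1)]
Fold 1: move[6]->R => LULULDR INVALID (collision), skipped
Fold 2: move[2]->D => LUDULDL INVALID (collision), skipped
Fold 3: move[0]->R => RULULDL VALID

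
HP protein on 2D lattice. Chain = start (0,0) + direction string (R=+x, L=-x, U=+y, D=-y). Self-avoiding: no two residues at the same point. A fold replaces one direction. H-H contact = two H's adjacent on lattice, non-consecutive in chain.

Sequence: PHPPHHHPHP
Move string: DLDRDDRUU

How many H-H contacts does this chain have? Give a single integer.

Answer: 2

Derivation:
Positions: [(0, 0), (0, -1), (-1, -1), (-1, -2), (0, -2), (0, -3), (0, -4), (1, -4), (1, -3), (1, -2)]
H-H contact: residue 1 @(0,-1) - residue 4 @(0, -2)
H-H contact: residue 5 @(0,-3) - residue 8 @(1, -3)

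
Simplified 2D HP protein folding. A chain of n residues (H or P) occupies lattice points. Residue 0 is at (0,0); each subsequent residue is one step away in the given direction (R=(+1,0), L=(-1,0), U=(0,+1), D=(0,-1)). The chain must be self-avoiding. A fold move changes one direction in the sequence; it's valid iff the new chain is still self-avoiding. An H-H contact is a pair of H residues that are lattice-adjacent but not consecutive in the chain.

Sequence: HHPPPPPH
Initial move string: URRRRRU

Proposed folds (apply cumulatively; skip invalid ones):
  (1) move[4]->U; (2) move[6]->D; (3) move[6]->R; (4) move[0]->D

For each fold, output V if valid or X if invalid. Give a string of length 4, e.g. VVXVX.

Answer: VVVV

Derivation:
Initial: URRRRRU -> [(0, 0), (0, 1), (1, 1), (2, 1), (3, 1), (4, 1), (5, 1), (5, 2)]
Fold 1: move[4]->U => URRRURU VALID
Fold 2: move[6]->D => URRRURD VALID
Fold 3: move[6]->R => URRRURR VALID
Fold 4: move[0]->D => DRRRURR VALID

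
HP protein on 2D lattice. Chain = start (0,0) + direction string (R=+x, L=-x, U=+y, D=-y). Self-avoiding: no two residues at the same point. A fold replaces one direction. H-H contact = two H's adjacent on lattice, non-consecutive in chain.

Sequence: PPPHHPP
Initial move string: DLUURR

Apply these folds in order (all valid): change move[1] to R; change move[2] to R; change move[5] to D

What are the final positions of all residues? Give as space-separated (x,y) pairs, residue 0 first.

Initial moves: DLUURR
Fold: move[1]->R => DRUURR (positions: [(0, 0), (0, -1), (1, -1), (1, 0), (1, 1), (2, 1), (3, 1)])
Fold: move[2]->R => DRRURR (positions: [(0, 0), (0, -1), (1, -1), (2, -1), (2, 0), (3, 0), (4, 0)])
Fold: move[5]->D => DRRURD (positions: [(0, 0), (0, -1), (1, -1), (2, -1), (2, 0), (3, 0), (3, -1)])

Answer: (0,0) (0,-1) (1,-1) (2,-1) (2,0) (3,0) (3,-1)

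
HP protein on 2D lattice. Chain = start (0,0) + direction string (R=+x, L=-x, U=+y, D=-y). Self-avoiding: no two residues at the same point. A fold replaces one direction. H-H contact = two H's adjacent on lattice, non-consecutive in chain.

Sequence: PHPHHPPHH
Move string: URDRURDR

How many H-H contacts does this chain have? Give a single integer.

Answer: 1

Derivation:
Positions: [(0, 0), (0, 1), (1, 1), (1, 0), (2, 0), (2, 1), (3, 1), (3, 0), (4, 0)]
H-H contact: residue 4 @(2,0) - residue 7 @(3, 0)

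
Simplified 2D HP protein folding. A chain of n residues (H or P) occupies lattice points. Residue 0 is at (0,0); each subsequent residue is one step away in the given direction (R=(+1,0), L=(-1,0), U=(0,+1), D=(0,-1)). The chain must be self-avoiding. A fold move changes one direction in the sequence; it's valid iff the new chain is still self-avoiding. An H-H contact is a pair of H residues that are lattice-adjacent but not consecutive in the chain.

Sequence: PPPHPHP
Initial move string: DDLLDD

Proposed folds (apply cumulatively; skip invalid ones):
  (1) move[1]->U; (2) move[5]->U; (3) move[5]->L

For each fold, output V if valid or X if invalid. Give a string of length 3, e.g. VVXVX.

Answer: XXV

Derivation:
Initial: DDLLDD -> [(0, 0), (0, -1), (0, -2), (-1, -2), (-2, -2), (-2, -3), (-2, -4)]
Fold 1: move[1]->U => DULLDD INVALID (collision), skipped
Fold 2: move[5]->U => DDLLDU INVALID (collision), skipped
Fold 3: move[5]->L => DDLLDL VALID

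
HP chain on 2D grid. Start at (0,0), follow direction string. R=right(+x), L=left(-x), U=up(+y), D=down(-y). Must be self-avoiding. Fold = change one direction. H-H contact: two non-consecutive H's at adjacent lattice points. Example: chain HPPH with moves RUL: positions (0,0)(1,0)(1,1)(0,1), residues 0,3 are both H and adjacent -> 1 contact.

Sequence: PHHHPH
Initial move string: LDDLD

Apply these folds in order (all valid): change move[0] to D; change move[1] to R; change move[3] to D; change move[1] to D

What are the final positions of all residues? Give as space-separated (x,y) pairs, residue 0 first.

Answer: (0,0) (0,-1) (0,-2) (0,-3) (0,-4) (0,-5)

Derivation:
Initial moves: LDDLD
Fold: move[0]->D => DDDLD (positions: [(0, 0), (0, -1), (0, -2), (0, -3), (-1, -3), (-1, -4)])
Fold: move[1]->R => DRDLD (positions: [(0, 0), (0, -1), (1, -1), (1, -2), (0, -2), (0, -3)])
Fold: move[3]->D => DRDDD (positions: [(0, 0), (0, -1), (1, -1), (1, -2), (1, -3), (1, -4)])
Fold: move[1]->D => DDDDD (positions: [(0, 0), (0, -1), (0, -2), (0, -3), (0, -4), (0, -5)])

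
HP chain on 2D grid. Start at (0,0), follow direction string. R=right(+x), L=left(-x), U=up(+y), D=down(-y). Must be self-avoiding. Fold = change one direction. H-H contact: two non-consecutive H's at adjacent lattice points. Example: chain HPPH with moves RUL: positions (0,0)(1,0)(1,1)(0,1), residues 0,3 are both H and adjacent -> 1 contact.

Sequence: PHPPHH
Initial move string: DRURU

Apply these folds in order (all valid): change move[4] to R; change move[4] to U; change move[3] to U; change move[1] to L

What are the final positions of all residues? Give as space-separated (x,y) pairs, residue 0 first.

Answer: (0,0) (0,-1) (-1,-1) (-1,0) (-1,1) (-1,2)

Derivation:
Initial moves: DRURU
Fold: move[4]->R => DRURR (positions: [(0, 0), (0, -1), (1, -1), (1, 0), (2, 0), (3, 0)])
Fold: move[4]->U => DRURU (positions: [(0, 0), (0, -1), (1, -1), (1, 0), (2, 0), (2, 1)])
Fold: move[3]->U => DRUUU (positions: [(0, 0), (0, -1), (1, -1), (1, 0), (1, 1), (1, 2)])
Fold: move[1]->L => DLUUU (positions: [(0, 0), (0, -1), (-1, -1), (-1, 0), (-1, 1), (-1, 2)])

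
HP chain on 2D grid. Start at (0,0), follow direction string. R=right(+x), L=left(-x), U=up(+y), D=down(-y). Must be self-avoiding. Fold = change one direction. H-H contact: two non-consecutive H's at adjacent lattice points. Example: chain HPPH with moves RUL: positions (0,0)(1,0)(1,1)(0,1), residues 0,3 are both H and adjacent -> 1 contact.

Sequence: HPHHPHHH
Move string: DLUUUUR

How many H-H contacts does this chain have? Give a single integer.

Positions: [(0, 0), (0, -1), (-1, -1), (-1, 0), (-1, 1), (-1, 2), (-1, 3), (0, 3)]
H-H contact: residue 0 @(0,0) - residue 3 @(-1, 0)

Answer: 1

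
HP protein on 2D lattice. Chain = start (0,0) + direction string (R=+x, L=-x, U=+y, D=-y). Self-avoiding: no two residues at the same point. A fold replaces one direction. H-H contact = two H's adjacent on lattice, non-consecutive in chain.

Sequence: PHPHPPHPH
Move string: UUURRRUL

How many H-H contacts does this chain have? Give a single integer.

Answer: 0

Derivation:
Positions: [(0, 0), (0, 1), (0, 2), (0, 3), (1, 3), (2, 3), (3, 3), (3, 4), (2, 4)]
No H-H contacts found.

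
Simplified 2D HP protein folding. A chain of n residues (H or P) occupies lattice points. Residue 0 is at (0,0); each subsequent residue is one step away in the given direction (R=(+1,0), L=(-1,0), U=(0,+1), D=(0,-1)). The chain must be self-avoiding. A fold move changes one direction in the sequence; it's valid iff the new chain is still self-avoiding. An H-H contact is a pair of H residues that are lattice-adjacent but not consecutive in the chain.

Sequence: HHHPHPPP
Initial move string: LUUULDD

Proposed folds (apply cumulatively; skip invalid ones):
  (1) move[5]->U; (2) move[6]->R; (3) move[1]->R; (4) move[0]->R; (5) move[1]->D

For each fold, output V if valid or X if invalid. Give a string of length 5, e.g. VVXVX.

Answer: XXXVX

Derivation:
Initial: LUUULDD -> [(0, 0), (-1, 0), (-1, 1), (-1, 2), (-1, 3), (-2, 3), (-2, 2), (-2, 1)]
Fold 1: move[5]->U => LUUULUD INVALID (collision), skipped
Fold 2: move[6]->R => LUUULDR INVALID (collision), skipped
Fold 3: move[1]->R => LRUULDD INVALID (collision), skipped
Fold 4: move[0]->R => RUUULDD VALID
Fold 5: move[1]->D => RDUULDD INVALID (collision), skipped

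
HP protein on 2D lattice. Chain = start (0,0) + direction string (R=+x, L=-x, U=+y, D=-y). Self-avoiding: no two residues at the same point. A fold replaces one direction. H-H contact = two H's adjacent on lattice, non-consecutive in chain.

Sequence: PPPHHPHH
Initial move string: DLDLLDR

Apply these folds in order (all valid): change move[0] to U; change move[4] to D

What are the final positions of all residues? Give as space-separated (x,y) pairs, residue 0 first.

Initial moves: DLDLLDR
Fold: move[0]->U => ULDLLDR (positions: [(0, 0), (0, 1), (-1, 1), (-1, 0), (-2, 0), (-3, 0), (-3, -1), (-2, -1)])
Fold: move[4]->D => ULDLDDR (positions: [(0, 0), (0, 1), (-1, 1), (-1, 0), (-2, 0), (-2, -1), (-2, -2), (-1, -2)])

Answer: (0,0) (0,1) (-1,1) (-1,0) (-2,0) (-2,-1) (-2,-2) (-1,-2)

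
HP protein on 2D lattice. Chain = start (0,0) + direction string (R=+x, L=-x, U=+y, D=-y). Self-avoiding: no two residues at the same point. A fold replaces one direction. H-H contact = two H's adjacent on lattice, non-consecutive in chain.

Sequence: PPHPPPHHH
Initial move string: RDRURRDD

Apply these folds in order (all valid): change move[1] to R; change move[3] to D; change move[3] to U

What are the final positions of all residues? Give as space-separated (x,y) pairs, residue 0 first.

Initial moves: RDRURRDD
Fold: move[1]->R => RRRURRDD (positions: [(0, 0), (1, 0), (2, 0), (3, 0), (3, 1), (4, 1), (5, 1), (5, 0), (5, -1)])
Fold: move[3]->D => RRRDRRDD (positions: [(0, 0), (1, 0), (2, 0), (3, 0), (3, -1), (4, -1), (5, -1), (5, -2), (5, -3)])
Fold: move[3]->U => RRRURRDD (positions: [(0, 0), (1, 0), (2, 0), (3, 0), (3, 1), (4, 1), (5, 1), (5, 0), (5, -1)])

Answer: (0,0) (1,0) (2,0) (3,0) (3,1) (4,1) (5,1) (5,0) (5,-1)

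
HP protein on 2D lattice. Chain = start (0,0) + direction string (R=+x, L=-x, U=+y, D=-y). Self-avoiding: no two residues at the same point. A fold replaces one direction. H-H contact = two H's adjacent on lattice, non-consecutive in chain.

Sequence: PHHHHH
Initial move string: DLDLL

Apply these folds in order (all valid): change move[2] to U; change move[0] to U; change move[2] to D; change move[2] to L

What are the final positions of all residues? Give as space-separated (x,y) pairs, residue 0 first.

Answer: (0,0) (0,1) (-1,1) (-2,1) (-3,1) (-4,1)

Derivation:
Initial moves: DLDLL
Fold: move[2]->U => DLULL (positions: [(0, 0), (0, -1), (-1, -1), (-1, 0), (-2, 0), (-3, 0)])
Fold: move[0]->U => ULULL (positions: [(0, 0), (0, 1), (-1, 1), (-1, 2), (-2, 2), (-3, 2)])
Fold: move[2]->D => ULDLL (positions: [(0, 0), (0, 1), (-1, 1), (-1, 0), (-2, 0), (-3, 0)])
Fold: move[2]->L => ULLLL (positions: [(0, 0), (0, 1), (-1, 1), (-2, 1), (-3, 1), (-4, 1)])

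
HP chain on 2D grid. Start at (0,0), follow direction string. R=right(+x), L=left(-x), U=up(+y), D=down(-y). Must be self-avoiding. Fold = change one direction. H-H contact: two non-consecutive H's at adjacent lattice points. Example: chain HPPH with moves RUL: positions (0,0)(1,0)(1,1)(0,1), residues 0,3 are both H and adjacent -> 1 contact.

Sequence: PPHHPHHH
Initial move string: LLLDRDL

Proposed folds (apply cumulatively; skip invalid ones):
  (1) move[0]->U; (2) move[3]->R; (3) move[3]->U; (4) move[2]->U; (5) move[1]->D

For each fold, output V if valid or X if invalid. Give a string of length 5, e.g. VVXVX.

Initial: LLLDRDL -> [(0, 0), (-1, 0), (-2, 0), (-3, 0), (-3, -1), (-2, -1), (-2, -2), (-3, -2)]
Fold 1: move[0]->U => ULLDRDL VALID
Fold 2: move[3]->R => ULLRRDL INVALID (collision), skipped
Fold 3: move[3]->U => ULLURDL INVALID (collision), skipped
Fold 4: move[2]->U => ULUDRDL INVALID (collision), skipped
Fold 5: move[1]->D => UDLDRDL INVALID (collision), skipped

Answer: VXXXX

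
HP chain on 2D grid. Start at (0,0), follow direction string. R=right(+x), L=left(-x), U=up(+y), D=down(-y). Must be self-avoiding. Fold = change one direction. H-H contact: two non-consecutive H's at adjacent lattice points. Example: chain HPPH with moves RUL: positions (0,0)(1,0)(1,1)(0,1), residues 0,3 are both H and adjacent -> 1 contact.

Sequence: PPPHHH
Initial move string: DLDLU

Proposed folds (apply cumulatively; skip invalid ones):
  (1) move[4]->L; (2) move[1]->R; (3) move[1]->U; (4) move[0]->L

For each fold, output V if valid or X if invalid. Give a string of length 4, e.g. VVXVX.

Initial: DLDLU -> [(0, 0), (0, -1), (-1, -1), (-1, -2), (-2, -2), (-2, -1)]
Fold 1: move[4]->L => DLDLL VALID
Fold 2: move[1]->R => DRDLL VALID
Fold 3: move[1]->U => DUDLL INVALID (collision), skipped
Fold 4: move[0]->L => LRDLL INVALID (collision), skipped

Answer: VVXX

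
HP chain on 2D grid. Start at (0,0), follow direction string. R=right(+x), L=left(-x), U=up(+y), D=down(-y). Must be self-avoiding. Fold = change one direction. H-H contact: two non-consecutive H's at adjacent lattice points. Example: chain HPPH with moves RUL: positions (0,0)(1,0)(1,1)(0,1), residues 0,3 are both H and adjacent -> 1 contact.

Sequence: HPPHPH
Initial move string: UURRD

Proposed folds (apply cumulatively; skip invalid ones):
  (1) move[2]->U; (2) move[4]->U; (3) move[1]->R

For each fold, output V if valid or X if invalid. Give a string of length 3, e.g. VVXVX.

Answer: VVV

Derivation:
Initial: UURRD -> [(0, 0), (0, 1), (0, 2), (1, 2), (2, 2), (2, 1)]
Fold 1: move[2]->U => UUURD VALID
Fold 2: move[4]->U => UUURU VALID
Fold 3: move[1]->R => URURU VALID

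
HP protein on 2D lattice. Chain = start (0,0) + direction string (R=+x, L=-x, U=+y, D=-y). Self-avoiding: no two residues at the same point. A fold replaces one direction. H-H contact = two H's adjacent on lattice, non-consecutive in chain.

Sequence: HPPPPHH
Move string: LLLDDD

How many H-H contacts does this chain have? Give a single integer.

Positions: [(0, 0), (-1, 0), (-2, 0), (-3, 0), (-3, -1), (-3, -2), (-3, -3)]
No H-H contacts found.

Answer: 0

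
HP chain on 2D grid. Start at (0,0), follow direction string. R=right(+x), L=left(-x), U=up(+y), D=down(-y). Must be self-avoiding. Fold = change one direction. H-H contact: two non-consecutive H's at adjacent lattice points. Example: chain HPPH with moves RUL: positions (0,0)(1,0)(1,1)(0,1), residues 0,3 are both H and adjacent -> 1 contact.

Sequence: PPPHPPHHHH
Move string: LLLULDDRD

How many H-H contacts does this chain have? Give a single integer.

Positions: [(0, 0), (-1, 0), (-2, 0), (-3, 0), (-3, 1), (-4, 1), (-4, 0), (-4, -1), (-3, -1), (-3, -2)]
H-H contact: residue 3 @(-3,0) - residue 6 @(-4, 0)
H-H contact: residue 3 @(-3,0) - residue 8 @(-3, -1)

Answer: 2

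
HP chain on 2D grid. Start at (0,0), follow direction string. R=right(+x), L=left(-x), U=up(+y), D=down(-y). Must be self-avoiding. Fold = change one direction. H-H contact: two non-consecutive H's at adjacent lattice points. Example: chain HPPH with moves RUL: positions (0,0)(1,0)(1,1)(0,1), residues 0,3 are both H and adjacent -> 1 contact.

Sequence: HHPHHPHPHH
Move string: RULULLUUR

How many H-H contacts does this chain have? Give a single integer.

Positions: [(0, 0), (1, 0), (1, 1), (0, 1), (0, 2), (-1, 2), (-2, 2), (-2, 3), (-2, 4), (-1, 4)]
H-H contact: residue 0 @(0,0) - residue 3 @(0, 1)

Answer: 1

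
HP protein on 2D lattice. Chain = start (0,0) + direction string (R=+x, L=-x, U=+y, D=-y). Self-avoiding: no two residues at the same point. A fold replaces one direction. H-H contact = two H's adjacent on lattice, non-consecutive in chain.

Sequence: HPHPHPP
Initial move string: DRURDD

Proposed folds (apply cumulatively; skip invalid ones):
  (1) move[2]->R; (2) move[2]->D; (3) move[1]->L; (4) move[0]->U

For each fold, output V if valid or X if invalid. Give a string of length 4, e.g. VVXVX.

Answer: VVVX

Derivation:
Initial: DRURDD -> [(0, 0), (0, -1), (1, -1), (1, 0), (2, 0), (2, -1), (2, -2)]
Fold 1: move[2]->R => DRRRDD VALID
Fold 2: move[2]->D => DRDRDD VALID
Fold 3: move[1]->L => DLDRDD VALID
Fold 4: move[0]->U => ULDRDD INVALID (collision), skipped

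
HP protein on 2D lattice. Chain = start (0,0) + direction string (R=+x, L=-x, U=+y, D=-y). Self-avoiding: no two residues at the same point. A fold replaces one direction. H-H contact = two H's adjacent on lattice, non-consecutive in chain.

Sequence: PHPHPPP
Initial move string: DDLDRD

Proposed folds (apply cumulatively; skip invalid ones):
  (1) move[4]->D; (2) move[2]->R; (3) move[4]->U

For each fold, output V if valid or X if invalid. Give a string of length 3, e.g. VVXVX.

Answer: VVX

Derivation:
Initial: DDLDRD -> [(0, 0), (0, -1), (0, -2), (-1, -2), (-1, -3), (0, -3), (0, -4)]
Fold 1: move[4]->D => DDLDDD VALID
Fold 2: move[2]->R => DDRDDD VALID
Fold 3: move[4]->U => DDRDUD INVALID (collision), skipped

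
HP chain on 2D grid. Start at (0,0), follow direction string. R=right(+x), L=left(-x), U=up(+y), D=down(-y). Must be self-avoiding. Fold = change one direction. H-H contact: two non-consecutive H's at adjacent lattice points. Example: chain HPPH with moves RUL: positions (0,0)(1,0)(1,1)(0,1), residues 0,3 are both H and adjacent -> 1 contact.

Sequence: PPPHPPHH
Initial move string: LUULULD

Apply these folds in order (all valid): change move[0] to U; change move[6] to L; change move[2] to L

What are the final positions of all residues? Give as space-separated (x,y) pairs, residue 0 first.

Answer: (0,0) (0,1) (0,2) (-1,2) (-2,2) (-2,3) (-3,3) (-4,3)

Derivation:
Initial moves: LUULULD
Fold: move[0]->U => UUULULD (positions: [(0, 0), (0, 1), (0, 2), (0, 3), (-1, 3), (-1, 4), (-2, 4), (-2, 3)])
Fold: move[6]->L => UUULULL (positions: [(0, 0), (0, 1), (0, 2), (0, 3), (-1, 3), (-1, 4), (-2, 4), (-3, 4)])
Fold: move[2]->L => UULLULL (positions: [(0, 0), (0, 1), (0, 2), (-1, 2), (-2, 2), (-2, 3), (-3, 3), (-4, 3)])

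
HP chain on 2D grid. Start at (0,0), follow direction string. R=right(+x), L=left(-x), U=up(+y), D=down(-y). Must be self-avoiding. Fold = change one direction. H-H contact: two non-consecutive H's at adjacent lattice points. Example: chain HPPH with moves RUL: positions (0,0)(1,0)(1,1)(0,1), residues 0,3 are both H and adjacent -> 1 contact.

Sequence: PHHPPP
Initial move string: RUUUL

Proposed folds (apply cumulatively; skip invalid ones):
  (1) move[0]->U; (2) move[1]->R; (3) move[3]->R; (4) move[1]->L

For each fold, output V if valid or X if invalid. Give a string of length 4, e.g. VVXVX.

Answer: VVXV

Derivation:
Initial: RUUUL -> [(0, 0), (1, 0), (1, 1), (1, 2), (1, 3), (0, 3)]
Fold 1: move[0]->U => UUUUL VALID
Fold 2: move[1]->R => URUUL VALID
Fold 3: move[3]->R => URURL INVALID (collision), skipped
Fold 4: move[1]->L => ULUUL VALID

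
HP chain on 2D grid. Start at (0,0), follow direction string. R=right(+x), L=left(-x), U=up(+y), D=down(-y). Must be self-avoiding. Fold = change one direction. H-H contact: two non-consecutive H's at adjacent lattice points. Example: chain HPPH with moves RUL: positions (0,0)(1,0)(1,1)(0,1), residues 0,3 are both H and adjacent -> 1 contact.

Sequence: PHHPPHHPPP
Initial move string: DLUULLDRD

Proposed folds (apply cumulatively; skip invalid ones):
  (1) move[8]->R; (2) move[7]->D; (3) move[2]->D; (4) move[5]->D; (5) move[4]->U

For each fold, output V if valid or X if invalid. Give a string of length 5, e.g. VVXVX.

Initial: DLUULLDRD -> [(0, 0), (0, -1), (-1, -1), (-1, 0), (-1, 1), (-2, 1), (-3, 1), (-3, 0), (-2, 0), (-2, -1)]
Fold 1: move[8]->R => DLUULLDRR INVALID (collision), skipped
Fold 2: move[7]->D => DLUULLDDD VALID
Fold 3: move[2]->D => DLDULLDDD INVALID (collision), skipped
Fold 4: move[5]->D => DLUULDDDD VALID
Fold 5: move[4]->U => DLUUUDDDD INVALID (collision), skipped

Answer: XVXVX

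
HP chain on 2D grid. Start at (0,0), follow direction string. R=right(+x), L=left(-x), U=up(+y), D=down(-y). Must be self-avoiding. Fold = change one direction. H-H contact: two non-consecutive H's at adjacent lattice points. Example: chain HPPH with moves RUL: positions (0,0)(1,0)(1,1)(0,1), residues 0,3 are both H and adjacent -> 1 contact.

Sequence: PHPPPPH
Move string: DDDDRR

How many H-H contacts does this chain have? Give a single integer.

Positions: [(0, 0), (0, -1), (0, -2), (0, -3), (0, -4), (1, -4), (2, -4)]
No H-H contacts found.

Answer: 0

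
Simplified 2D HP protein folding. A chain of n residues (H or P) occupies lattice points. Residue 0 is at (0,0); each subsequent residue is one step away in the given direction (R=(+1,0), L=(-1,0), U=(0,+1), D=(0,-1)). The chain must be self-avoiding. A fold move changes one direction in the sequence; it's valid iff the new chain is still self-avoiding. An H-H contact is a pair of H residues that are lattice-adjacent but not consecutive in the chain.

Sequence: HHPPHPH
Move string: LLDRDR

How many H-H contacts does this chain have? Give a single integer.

Positions: [(0, 0), (-1, 0), (-2, 0), (-2, -1), (-1, -1), (-1, -2), (0, -2)]
H-H contact: residue 1 @(-1,0) - residue 4 @(-1, -1)

Answer: 1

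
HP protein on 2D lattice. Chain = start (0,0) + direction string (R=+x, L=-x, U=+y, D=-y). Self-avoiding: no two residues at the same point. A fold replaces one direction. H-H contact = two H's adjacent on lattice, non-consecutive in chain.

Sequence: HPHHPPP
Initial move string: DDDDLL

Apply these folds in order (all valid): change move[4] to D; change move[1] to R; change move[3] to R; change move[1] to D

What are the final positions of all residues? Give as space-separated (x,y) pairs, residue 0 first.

Initial moves: DDDDLL
Fold: move[4]->D => DDDDDL (positions: [(0, 0), (0, -1), (0, -2), (0, -3), (0, -4), (0, -5), (-1, -5)])
Fold: move[1]->R => DRDDDL (positions: [(0, 0), (0, -1), (1, -1), (1, -2), (1, -3), (1, -4), (0, -4)])
Fold: move[3]->R => DRDRDL (positions: [(0, 0), (0, -1), (1, -1), (1, -2), (2, -2), (2, -3), (1, -3)])
Fold: move[1]->D => DDDRDL (positions: [(0, 0), (0, -1), (0, -2), (0, -3), (1, -3), (1, -4), (0, -4)])

Answer: (0,0) (0,-1) (0,-2) (0,-3) (1,-3) (1,-4) (0,-4)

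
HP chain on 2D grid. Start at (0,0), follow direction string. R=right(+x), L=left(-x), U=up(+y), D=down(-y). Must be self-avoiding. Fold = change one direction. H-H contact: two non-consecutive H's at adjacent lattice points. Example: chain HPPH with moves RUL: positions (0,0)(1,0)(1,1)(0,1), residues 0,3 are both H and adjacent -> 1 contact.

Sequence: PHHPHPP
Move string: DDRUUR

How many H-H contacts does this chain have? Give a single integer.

Answer: 1

Derivation:
Positions: [(0, 0), (0, -1), (0, -2), (1, -2), (1, -1), (1, 0), (2, 0)]
H-H contact: residue 1 @(0,-1) - residue 4 @(1, -1)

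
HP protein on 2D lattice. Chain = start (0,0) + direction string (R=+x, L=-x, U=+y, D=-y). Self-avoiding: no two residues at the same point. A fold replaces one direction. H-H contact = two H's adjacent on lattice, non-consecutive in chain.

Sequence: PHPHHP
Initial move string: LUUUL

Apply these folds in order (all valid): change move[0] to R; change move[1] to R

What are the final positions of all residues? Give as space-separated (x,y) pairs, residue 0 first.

Initial moves: LUUUL
Fold: move[0]->R => RUUUL (positions: [(0, 0), (1, 0), (1, 1), (1, 2), (1, 3), (0, 3)])
Fold: move[1]->R => RRUUL (positions: [(0, 0), (1, 0), (2, 0), (2, 1), (2, 2), (1, 2)])

Answer: (0,0) (1,0) (2,0) (2,1) (2,2) (1,2)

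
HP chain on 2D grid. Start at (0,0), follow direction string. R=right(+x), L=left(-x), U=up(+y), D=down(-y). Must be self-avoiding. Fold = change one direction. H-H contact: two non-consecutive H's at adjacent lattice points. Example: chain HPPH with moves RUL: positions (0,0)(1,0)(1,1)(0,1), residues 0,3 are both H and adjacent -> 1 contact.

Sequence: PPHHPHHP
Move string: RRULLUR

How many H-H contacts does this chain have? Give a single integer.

Answer: 0

Derivation:
Positions: [(0, 0), (1, 0), (2, 0), (2, 1), (1, 1), (0, 1), (0, 2), (1, 2)]
No H-H contacts found.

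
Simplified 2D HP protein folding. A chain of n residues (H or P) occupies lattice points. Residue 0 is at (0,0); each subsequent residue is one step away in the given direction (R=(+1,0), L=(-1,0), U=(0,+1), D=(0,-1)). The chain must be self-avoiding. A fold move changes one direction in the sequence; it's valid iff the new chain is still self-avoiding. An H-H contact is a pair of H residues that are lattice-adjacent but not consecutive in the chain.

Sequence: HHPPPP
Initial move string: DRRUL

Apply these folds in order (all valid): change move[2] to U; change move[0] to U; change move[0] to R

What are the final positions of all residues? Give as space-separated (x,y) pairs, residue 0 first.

Answer: (0,0) (1,0) (2,0) (2,1) (2,2) (1,2)

Derivation:
Initial moves: DRRUL
Fold: move[2]->U => DRUUL (positions: [(0, 0), (0, -1), (1, -1), (1, 0), (1, 1), (0, 1)])
Fold: move[0]->U => URUUL (positions: [(0, 0), (0, 1), (1, 1), (1, 2), (1, 3), (0, 3)])
Fold: move[0]->R => RRUUL (positions: [(0, 0), (1, 0), (2, 0), (2, 1), (2, 2), (1, 2)])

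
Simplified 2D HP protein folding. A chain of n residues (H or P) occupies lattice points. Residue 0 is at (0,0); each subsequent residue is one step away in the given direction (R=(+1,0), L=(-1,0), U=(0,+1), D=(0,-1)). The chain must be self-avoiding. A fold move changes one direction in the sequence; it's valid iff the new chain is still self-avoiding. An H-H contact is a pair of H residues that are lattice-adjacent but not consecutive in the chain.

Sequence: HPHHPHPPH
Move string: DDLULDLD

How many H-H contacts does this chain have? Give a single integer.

Positions: [(0, 0), (0, -1), (0, -2), (-1, -2), (-1, -1), (-2, -1), (-2, -2), (-3, -2), (-3, -3)]
No H-H contacts found.

Answer: 0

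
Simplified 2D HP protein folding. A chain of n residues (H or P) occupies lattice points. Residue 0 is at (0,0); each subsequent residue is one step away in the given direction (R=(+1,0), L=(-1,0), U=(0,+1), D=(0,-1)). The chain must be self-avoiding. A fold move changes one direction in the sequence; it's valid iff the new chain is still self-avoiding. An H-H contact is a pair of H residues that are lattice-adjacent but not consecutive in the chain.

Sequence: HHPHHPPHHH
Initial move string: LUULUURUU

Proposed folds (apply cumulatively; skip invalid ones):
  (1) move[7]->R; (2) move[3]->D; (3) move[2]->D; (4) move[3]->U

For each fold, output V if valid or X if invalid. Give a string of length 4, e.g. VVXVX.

Initial: LUULUURUU -> [(0, 0), (-1, 0), (-1, 1), (-1, 2), (-2, 2), (-2, 3), (-2, 4), (-1, 4), (-1, 5), (-1, 6)]
Fold 1: move[7]->R => LUULUURRU VALID
Fold 2: move[3]->D => LUUDUURRU INVALID (collision), skipped
Fold 3: move[2]->D => LUDLUURRU INVALID (collision), skipped
Fold 4: move[3]->U => LUUUUURRU VALID

Answer: VXXV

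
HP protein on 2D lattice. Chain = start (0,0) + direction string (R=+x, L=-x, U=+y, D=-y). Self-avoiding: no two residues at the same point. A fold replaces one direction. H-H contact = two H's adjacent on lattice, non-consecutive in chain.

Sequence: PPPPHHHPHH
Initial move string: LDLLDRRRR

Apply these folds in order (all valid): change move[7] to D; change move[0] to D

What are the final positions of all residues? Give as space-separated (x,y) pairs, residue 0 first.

Answer: (0,0) (0,-1) (0,-2) (-1,-2) (-2,-2) (-2,-3) (-1,-3) (0,-3) (0,-4) (1,-4)

Derivation:
Initial moves: LDLLDRRRR
Fold: move[7]->D => LDLLDRRDR (positions: [(0, 0), (-1, 0), (-1, -1), (-2, -1), (-3, -1), (-3, -2), (-2, -2), (-1, -2), (-1, -3), (0, -3)])
Fold: move[0]->D => DDLLDRRDR (positions: [(0, 0), (0, -1), (0, -2), (-1, -2), (-2, -2), (-2, -3), (-1, -3), (0, -3), (0, -4), (1, -4)])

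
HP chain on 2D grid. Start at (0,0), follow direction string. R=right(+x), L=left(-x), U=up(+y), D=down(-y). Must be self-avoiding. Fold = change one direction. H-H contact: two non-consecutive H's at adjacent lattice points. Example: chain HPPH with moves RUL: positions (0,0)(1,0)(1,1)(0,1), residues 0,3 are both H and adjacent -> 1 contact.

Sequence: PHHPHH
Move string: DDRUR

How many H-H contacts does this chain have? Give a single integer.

Answer: 1

Derivation:
Positions: [(0, 0), (0, -1), (0, -2), (1, -2), (1, -1), (2, -1)]
H-H contact: residue 1 @(0,-1) - residue 4 @(1, -1)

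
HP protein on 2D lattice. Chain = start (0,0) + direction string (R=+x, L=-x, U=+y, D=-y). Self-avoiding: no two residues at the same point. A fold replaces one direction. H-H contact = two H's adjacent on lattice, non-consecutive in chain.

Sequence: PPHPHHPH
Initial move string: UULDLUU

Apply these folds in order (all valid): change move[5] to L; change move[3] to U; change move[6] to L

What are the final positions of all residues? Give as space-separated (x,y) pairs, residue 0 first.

Initial moves: UULDLUU
Fold: move[5]->L => UULDLLU (positions: [(0, 0), (0, 1), (0, 2), (-1, 2), (-1, 1), (-2, 1), (-3, 1), (-3, 2)])
Fold: move[3]->U => UULULLU (positions: [(0, 0), (0, 1), (0, 2), (-1, 2), (-1, 3), (-2, 3), (-3, 3), (-3, 4)])
Fold: move[6]->L => UULULLL (positions: [(0, 0), (0, 1), (0, 2), (-1, 2), (-1, 3), (-2, 3), (-3, 3), (-4, 3)])

Answer: (0,0) (0,1) (0,2) (-1,2) (-1,3) (-2,3) (-3,3) (-4,3)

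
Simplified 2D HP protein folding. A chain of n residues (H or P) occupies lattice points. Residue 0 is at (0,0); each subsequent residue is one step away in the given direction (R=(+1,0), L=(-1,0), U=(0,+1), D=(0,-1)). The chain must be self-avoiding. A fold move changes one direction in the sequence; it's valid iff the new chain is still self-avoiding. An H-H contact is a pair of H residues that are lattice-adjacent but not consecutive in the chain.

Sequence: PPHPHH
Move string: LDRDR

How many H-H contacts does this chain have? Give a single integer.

Answer: 0

Derivation:
Positions: [(0, 0), (-1, 0), (-1, -1), (0, -1), (0, -2), (1, -2)]
No H-H contacts found.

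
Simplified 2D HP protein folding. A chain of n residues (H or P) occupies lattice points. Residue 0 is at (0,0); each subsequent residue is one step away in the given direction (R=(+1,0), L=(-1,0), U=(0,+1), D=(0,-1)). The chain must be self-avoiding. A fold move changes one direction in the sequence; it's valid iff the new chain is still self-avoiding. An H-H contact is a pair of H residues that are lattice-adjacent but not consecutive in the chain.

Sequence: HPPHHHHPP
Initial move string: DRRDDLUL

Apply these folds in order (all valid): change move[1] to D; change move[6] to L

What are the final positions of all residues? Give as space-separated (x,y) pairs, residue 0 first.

Answer: (0,0) (0,-1) (0,-2) (1,-2) (1,-3) (1,-4) (0,-4) (-1,-4) (-2,-4)

Derivation:
Initial moves: DRRDDLUL
Fold: move[1]->D => DDRDDLUL (positions: [(0, 0), (0, -1), (0, -2), (1, -2), (1, -3), (1, -4), (0, -4), (0, -3), (-1, -3)])
Fold: move[6]->L => DDRDDLLL (positions: [(0, 0), (0, -1), (0, -2), (1, -2), (1, -3), (1, -4), (0, -4), (-1, -4), (-2, -4)])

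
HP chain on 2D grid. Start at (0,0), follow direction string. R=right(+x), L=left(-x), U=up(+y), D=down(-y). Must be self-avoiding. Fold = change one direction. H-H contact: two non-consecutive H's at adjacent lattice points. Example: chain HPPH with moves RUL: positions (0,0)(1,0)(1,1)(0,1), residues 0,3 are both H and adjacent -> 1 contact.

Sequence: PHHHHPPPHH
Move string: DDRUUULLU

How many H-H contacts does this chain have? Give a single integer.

Answer: 1

Derivation:
Positions: [(0, 0), (0, -1), (0, -2), (1, -2), (1, -1), (1, 0), (1, 1), (0, 1), (-1, 1), (-1, 2)]
H-H contact: residue 1 @(0,-1) - residue 4 @(1, -1)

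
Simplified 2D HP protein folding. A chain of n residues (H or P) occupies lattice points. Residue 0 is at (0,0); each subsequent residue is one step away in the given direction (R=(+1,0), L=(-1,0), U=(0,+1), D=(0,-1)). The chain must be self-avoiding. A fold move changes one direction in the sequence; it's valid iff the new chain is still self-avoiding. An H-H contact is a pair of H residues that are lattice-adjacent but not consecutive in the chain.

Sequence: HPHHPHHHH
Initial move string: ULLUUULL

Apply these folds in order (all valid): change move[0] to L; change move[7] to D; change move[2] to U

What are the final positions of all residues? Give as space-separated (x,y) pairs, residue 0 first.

Answer: (0,0) (-1,0) (-2,0) (-2,1) (-2,2) (-2,3) (-2,4) (-3,4) (-3,3)

Derivation:
Initial moves: ULLUUULL
Fold: move[0]->L => LLLUUULL (positions: [(0, 0), (-1, 0), (-2, 0), (-3, 0), (-3, 1), (-3, 2), (-3, 3), (-4, 3), (-5, 3)])
Fold: move[7]->D => LLLUUULD (positions: [(0, 0), (-1, 0), (-2, 0), (-3, 0), (-3, 1), (-3, 2), (-3, 3), (-4, 3), (-4, 2)])
Fold: move[2]->U => LLUUUULD (positions: [(0, 0), (-1, 0), (-2, 0), (-2, 1), (-2, 2), (-2, 3), (-2, 4), (-3, 4), (-3, 3)])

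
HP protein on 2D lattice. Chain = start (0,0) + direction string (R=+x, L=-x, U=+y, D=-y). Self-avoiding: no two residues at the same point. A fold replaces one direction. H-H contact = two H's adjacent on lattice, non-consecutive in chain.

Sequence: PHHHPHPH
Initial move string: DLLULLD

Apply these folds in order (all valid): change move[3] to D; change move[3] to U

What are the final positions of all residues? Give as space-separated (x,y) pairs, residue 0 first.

Answer: (0,0) (0,-1) (-1,-1) (-2,-1) (-2,0) (-3,0) (-4,0) (-4,-1)

Derivation:
Initial moves: DLLULLD
Fold: move[3]->D => DLLDLLD (positions: [(0, 0), (0, -1), (-1, -1), (-2, -1), (-2, -2), (-3, -2), (-4, -2), (-4, -3)])
Fold: move[3]->U => DLLULLD (positions: [(0, 0), (0, -1), (-1, -1), (-2, -1), (-2, 0), (-3, 0), (-4, 0), (-4, -1)])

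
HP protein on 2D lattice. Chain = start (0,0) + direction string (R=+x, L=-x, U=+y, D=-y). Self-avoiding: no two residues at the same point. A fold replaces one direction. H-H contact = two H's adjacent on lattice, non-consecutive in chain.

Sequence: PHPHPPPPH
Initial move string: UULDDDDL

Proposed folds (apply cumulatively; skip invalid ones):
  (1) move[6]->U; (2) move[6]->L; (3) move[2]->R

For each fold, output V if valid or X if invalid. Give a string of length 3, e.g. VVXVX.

Answer: XVV

Derivation:
Initial: UULDDDDL -> [(0, 0), (0, 1), (0, 2), (-1, 2), (-1, 1), (-1, 0), (-1, -1), (-1, -2), (-2, -2)]
Fold 1: move[6]->U => UULDDDUL INVALID (collision), skipped
Fold 2: move[6]->L => UULDDDLL VALID
Fold 3: move[2]->R => UURDDDLL VALID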